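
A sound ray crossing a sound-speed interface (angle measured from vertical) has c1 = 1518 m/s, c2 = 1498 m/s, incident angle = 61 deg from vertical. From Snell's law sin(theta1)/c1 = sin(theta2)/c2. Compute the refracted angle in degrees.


sin(theta2) = (c2/c1)*sin(theta1) = (1498/1518)*sin(61 deg) = 0.8631
theta2 = arcsin(0.8631) = 59.67

59.67 deg


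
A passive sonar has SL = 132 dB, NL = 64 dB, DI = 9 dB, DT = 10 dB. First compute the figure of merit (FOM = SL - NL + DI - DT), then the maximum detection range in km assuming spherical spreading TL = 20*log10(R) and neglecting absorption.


Step 1: FOM = SL - NL + DI - DT = 132 - 64 + 9 - 10 = 67 dB
Step 2: at max range FOM = TL = 20*log10(R), so R = 10^(67/20) = 2238.72 m = 2.24 km

2.24 km


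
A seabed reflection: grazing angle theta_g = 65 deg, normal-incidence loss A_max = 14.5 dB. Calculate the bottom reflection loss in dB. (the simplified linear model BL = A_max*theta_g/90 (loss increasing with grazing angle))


10.47 dB


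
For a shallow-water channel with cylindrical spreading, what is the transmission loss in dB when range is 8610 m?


TL = 10*log10(8610) = 39.35

39.35 dB


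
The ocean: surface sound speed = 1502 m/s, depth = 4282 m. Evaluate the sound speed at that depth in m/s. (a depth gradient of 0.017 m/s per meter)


c = 1502 + 0.017 * 4282 = 1574.794

1574.794 m/s


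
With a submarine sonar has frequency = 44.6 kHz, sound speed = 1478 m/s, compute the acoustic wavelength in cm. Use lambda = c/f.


lambda = c/f = 1478 / 44600 = 0.0331 m = 3.31 cm

3.31 cm


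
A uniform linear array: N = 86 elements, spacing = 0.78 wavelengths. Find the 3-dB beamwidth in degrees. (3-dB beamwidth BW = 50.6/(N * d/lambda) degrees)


0.75 deg


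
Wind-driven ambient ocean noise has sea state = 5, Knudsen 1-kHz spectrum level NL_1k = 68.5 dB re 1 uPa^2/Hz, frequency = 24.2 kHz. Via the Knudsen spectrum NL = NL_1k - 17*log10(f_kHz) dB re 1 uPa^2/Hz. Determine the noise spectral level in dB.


NL = NL_1k - 17*log10(f_kHz) = 68.5 - 17*log10(24.2) = 68.5 - (23.52) = 44.98

44.98 dB


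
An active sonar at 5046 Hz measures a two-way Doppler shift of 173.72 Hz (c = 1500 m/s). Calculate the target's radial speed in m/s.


From fd = 2*f*v/c, v = c*fd/(2*f) = 1500 * 173.72 / (2*5046) = 25.82

25.82 m/s


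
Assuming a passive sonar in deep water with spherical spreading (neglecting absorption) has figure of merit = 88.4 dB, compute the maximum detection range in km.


26.3 km


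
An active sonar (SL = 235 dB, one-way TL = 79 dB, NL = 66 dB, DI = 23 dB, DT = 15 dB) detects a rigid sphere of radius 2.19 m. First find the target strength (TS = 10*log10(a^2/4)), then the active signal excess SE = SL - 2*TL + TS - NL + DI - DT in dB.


Step 1: TS = 10*log10(2.19^2/4) = 0.79 dB
Step 2: SE = SL - 2*TL + TS - NL + DI - DT = 235 - 2*79 + (0.79) - 66 + 23 - 15 = 19.79

19.79 dB


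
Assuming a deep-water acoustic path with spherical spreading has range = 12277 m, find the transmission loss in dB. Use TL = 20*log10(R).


TL = 20*log10(12277) = 81.78

81.78 dB


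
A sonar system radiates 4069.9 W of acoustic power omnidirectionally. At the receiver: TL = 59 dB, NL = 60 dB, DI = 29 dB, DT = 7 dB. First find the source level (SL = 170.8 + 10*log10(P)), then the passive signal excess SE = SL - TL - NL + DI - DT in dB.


Step 1: SL = 170.8 + 10*log10(4069.9) = 206.9 dB
Step 2: SE = SL - TL - NL + DI - DT = 206.9 - 59 - 60 + 29 - 7 = 109.9

109.9 dB


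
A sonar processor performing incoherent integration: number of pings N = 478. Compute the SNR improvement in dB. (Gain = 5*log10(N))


Gain = 5*log10(478) = 13.4

13.4 dB


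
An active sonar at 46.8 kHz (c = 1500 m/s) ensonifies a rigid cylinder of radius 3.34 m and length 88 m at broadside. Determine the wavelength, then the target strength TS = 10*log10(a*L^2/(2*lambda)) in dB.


Step 1: lambda = c/f = 1500/46800 = 0.03205 m
Step 2: TS = 10*log10(a*L^2/(2*lambda)) = 10*log10(3.34*88^2/(2*0.03205)) = 56.06

56.06 dB


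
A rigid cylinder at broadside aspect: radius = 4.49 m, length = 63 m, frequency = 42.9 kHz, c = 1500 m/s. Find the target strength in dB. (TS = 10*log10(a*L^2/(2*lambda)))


lambda = 1500/42900 = 0.03497 m
TS = 10*log10(4.49*63^2/(2*0.03497)) = 54.06

54.06 dB


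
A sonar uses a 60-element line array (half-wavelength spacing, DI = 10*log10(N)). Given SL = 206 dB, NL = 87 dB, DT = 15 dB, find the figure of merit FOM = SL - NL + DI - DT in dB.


Step 1: DI = 10*log10(60) = 17.78 dB
Step 2: FOM = SL - NL + DI - DT = 206 - 87 + 17.78 - 15 = 121.78

121.78 dB


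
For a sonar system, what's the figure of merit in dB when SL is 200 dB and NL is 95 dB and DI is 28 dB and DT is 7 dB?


FOM = SL - NL + DI - DT = 200 - 95 + 28 - 7 = 126

126 dB


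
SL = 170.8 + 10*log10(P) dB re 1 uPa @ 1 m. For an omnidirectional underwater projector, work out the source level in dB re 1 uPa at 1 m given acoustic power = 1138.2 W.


201.36 dB


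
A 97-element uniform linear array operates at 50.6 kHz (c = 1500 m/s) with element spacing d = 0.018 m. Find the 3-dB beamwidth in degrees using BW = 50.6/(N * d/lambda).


Step 1: lambda = 1500/50600 = 0.02964 m
Step 2: d/lambda = 0.018/0.02964 = 0.6073
Step 3: BW = 50.6/(N * d/lambda) = 50.6/(97 * 0.6073) = 0.86

0.86 deg


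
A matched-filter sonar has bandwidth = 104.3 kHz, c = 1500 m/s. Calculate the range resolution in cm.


0.72 cm


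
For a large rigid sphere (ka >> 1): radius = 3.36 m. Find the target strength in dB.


TS = 10*log10(3.36^2 / 4) = 10*log10(2.8224) = 4.51

4.51 dB


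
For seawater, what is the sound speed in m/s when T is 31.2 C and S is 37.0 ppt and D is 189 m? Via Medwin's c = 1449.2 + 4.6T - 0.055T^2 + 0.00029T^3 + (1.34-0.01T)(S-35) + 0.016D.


c = 1449.2 + 4.6*31.2 - 0.055*31.2^2 + 0.00029*31.2^3 + (1.34 - 0.01*31.2)*(37.0 - 35) + 0.016*189 = 1553.07

1553.07 m/s


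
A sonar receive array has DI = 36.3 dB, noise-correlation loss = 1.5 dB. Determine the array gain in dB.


34.8 dB


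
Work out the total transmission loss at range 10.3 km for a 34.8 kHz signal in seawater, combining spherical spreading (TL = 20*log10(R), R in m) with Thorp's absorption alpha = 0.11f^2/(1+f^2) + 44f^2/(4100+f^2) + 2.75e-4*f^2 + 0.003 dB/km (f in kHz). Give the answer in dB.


188.19 dB


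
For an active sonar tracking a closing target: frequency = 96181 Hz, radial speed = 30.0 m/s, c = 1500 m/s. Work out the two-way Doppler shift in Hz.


3847.24 Hz


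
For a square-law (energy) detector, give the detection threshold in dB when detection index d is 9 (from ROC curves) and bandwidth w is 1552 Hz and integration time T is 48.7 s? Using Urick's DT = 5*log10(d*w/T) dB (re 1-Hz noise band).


DT = 5*log10(d*w/T) = 5*log10(9 * 1552 / 48.7) = 5*log10(286.82) = 12.29

12.29 dB


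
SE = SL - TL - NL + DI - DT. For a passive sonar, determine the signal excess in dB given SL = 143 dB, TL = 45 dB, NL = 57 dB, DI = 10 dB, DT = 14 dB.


SE = SL - TL - NL + DI - DT = 143 - 45 - 57 + 10 - 14 = 37

37 dB


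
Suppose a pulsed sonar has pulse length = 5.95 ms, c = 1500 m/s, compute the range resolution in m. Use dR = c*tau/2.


dR = c*tau/2 = 1500 * 5.95e-3 / 2 = 4.4625

4.4625 m


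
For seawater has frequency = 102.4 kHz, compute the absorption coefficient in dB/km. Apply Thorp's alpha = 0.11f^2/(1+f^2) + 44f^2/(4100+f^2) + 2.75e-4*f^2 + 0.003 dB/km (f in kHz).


f^2 = 10485.76
alpha = 0.11*10485.76/(1+10485.76) + 44*10485.76/(4100+10485.76) + 2.75e-4*10485.76 + 0.003 = 34.628

34.628 dB/km


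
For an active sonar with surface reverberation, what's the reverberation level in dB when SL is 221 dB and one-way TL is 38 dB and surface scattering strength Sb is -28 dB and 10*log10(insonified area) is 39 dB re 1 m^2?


RL = SL - 2*TL + Sb + 10*log10(A) = 221 - 2*38 + (-28) + 39 = 156

156 dB


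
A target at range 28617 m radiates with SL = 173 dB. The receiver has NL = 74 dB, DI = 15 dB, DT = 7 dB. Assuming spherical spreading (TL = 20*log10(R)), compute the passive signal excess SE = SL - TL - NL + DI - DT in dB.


17.87 dB


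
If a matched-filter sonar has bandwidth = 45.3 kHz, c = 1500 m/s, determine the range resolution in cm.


dR = c/(2*BW) = 1500 / (2 * 45.3e3) = 0.0166 m = 1.66 cm

1.66 cm


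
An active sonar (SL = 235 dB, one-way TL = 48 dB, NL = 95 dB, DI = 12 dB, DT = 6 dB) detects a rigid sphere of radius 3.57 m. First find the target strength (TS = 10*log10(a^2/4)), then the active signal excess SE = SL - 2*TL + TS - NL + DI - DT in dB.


Step 1: TS = 10*log10(3.57^2/4) = 5.03 dB
Step 2: SE = SL - 2*TL + TS - NL + DI - DT = 235 - 2*48 + (5.03) - 95 + 12 - 6 = 55.03

55.03 dB


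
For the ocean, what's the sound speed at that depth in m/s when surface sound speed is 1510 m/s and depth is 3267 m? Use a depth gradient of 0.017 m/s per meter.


1565.539 m/s


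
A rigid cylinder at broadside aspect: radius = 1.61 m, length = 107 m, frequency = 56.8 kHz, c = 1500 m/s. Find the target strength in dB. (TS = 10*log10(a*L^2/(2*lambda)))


lambda = 1500/56800 = 0.02641 m
TS = 10*log10(1.61*107^2/(2*0.02641)) = 55.43

55.43 dB


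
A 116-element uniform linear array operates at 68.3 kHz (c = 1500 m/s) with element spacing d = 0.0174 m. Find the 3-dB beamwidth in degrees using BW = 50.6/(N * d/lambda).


Step 1: lambda = 1500/68300 = 0.02196 m
Step 2: d/lambda = 0.0174/0.02196 = 0.7923
Step 3: BW = 50.6/(N * d/lambda) = 50.6/(116 * 0.7923) = 0.55

0.55 deg


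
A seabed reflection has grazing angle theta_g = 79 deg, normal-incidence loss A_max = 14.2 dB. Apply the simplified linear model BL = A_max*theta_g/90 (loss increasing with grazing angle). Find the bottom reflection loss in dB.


BL = A_max * theta_g / 90 = 14.2 * 79 / 90 = 12.46

12.46 dB


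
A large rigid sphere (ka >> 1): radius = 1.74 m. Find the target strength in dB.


-1.21 dB


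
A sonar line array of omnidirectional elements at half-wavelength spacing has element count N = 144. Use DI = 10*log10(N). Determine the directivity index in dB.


21.58 dB


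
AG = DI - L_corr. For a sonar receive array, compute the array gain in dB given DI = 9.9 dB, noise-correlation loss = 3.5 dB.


AG = DI - L_corr = 9.9 - 3.5 = 6.4

6.4 dB


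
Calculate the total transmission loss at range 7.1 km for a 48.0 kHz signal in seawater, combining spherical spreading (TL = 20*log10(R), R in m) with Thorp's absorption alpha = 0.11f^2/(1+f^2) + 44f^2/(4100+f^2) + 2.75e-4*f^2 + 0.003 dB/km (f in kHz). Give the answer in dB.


Step 1 (Thorp): alpha = 0.11*2304.0/(1+2304.0) + 44*2304.0/(4100+2304.0) + 2.75e-4*2304.0 + 0.003 = 16.5767 dB/km
Step 2: TL_spread = 20*log10(7100) = 77.03 dB
Step 3: TL_abs = alpha*R = 16.5767 * 7.1 = 117.69 dB
Step 4: TL_total = 77.03 + 117.69 = 194.72

194.72 dB


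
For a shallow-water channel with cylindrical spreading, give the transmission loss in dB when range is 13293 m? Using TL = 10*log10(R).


TL = 10*log10(13293) = 41.24

41.24 dB


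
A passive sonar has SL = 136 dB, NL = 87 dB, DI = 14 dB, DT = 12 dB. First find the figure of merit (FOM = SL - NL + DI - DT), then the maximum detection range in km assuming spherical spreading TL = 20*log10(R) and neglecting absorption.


Step 1: FOM = SL - NL + DI - DT = 136 - 87 + 14 - 12 = 51 dB
Step 2: at max range FOM = TL = 20*log10(R), so R = 10^(51/20) = 354.81 m = 0.35 km

0.35 km


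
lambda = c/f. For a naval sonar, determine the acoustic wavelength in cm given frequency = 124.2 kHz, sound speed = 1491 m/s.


lambda = c/f = 1491 / 124200 = 0.012 m = 1.2 cm

1.2 cm


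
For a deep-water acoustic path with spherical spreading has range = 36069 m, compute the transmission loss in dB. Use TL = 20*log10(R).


91.14 dB


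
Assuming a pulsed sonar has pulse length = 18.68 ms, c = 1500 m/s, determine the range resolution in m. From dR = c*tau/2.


dR = c*tau/2 = 1500 * 18.68e-3 / 2 = 14.01

14.01 m


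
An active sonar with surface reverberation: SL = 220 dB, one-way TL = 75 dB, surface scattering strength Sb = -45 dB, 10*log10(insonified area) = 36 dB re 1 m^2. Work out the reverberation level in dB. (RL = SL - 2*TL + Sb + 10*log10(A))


RL = SL - 2*TL + Sb + 10*log10(A) = 220 - 2*75 + (-45) + 36 = 61

61 dB


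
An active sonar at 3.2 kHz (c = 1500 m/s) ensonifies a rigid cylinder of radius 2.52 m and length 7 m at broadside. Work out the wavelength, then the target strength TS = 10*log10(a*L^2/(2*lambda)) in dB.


Step 1: lambda = c/f = 1500/3200 = 0.46875 m
Step 2: TS = 10*log10(a*L^2/(2*lambda)) = 10*log10(2.52*7^2/(2*0.46875)) = 21.2

21.2 dB


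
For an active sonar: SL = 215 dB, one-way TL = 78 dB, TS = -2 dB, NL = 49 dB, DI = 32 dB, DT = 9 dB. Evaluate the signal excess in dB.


SE = SL - 2*TL + TS - NL + DI - DT = 215 - 2*78 + (-2) - 49 + 32 - 9 = 31

31 dB


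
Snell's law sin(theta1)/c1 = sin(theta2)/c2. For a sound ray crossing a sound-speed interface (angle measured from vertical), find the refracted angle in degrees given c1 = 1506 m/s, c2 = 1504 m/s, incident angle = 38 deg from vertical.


sin(theta2) = (c2/c1)*sin(theta1) = (1504/1506)*sin(38 deg) = 0.61484
theta2 = arcsin(0.61484) = 37.94

37.94 deg


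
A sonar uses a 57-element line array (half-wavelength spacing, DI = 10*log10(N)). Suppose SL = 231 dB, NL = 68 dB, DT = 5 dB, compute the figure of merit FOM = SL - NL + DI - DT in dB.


175.56 dB


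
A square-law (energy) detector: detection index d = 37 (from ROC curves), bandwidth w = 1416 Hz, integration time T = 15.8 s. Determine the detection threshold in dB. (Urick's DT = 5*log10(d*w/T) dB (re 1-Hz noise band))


17.6 dB


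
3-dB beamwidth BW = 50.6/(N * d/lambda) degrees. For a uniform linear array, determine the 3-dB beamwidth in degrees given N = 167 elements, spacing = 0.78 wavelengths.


0.39 deg


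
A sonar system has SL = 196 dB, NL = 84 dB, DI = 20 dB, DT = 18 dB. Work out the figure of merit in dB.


FOM = SL - NL + DI - DT = 196 - 84 + 20 - 18 = 114

114 dB


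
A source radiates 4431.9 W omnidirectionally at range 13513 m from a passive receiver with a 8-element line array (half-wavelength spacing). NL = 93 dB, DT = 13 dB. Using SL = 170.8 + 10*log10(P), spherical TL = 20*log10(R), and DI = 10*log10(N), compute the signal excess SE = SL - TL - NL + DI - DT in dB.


Step 1: SL = 170.8 + 10*log10(4431.9) = 207.27 dB
Step 2: TL = 20*log10(13513) = 82.62 dB
Step 3: DI = 10*log10(8) = 9.03 dB
Step 4: SE = SL - TL - NL + DI - DT = 207.27 - 82.62 - 93 + 9.03 - 13 = 27.68

27.68 dB


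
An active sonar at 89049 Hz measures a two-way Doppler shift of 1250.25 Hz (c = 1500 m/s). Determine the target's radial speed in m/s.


From fd = 2*f*v/c, v = c*fd/(2*f) = 1500 * 1250.25 / (2*89049) = 10.53

10.53 m/s


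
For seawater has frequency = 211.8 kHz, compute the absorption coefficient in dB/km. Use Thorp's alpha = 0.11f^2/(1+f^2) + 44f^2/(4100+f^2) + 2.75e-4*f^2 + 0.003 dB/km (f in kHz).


52.765 dB/km


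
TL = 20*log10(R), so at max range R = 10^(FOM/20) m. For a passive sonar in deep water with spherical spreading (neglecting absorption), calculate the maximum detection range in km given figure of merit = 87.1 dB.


At max range FOM = TL, so 20*log10(R) = 87.1
R = 10^(87.1/20) = 22646.44 m = 22.65 km

22.65 km


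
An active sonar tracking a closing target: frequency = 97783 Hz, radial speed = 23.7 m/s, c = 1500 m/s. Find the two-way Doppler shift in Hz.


fd = 2*f*v/c = 2 * 97783 * 23.7 / 1500 = 3089.94

3089.94 Hz


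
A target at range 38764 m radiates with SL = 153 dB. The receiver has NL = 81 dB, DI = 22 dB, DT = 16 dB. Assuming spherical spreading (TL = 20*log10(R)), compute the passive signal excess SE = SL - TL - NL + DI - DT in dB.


Step 1: TL = 20*log10(38764) = 91.77 dB
Step 2: SE = 153 - 91.77 - 81 + 22 - 16 = -13.77

-13.77 dB


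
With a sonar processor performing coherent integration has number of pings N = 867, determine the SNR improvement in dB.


Gain = 10*log10(867) = 29.38

29.38 dB


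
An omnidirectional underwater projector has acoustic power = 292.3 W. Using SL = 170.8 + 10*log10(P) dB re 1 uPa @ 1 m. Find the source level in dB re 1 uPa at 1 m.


195.46 dB


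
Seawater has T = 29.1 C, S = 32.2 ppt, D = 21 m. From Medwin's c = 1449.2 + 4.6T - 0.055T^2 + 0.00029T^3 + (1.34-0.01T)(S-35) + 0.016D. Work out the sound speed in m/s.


c = 1449.2 + 4.6*29.1 - 0.055*29.1^2 + 0.00029*29.1^3 + (1.34 - 0.01*29.1)*(32.2 - 35) + 0.016*21 = 1541.03

1541.03 m/s


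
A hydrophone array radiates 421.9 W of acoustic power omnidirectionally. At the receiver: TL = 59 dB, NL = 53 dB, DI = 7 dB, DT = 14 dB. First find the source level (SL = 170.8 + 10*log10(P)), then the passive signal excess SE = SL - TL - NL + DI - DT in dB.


Step 1: SL = 170.8 + 10*log10(421.9) = 197.05 dB
Step 2: SE = SL - TL - NL + DI - DT = 197.05 - 59 - 53 + 7 - 14 = 78.05

78.05 dB


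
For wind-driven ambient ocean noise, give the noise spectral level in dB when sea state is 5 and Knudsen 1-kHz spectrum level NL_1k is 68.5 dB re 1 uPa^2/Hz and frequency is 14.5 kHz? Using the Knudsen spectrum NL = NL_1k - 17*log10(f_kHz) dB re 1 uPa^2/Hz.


48.76 dB


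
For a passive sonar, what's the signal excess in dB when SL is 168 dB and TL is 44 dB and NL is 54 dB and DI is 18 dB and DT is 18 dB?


SE = SL - TL - NL + DI - DT = 168 - 44 - 54 + 18 - 18 = 70

70 dB


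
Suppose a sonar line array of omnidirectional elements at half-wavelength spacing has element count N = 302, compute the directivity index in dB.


DI = 10*log10(302) = 24.8

24.8 dB


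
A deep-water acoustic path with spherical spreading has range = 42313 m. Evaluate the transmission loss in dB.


TL = 20*log10(42313) = 92.53

92.53 dB


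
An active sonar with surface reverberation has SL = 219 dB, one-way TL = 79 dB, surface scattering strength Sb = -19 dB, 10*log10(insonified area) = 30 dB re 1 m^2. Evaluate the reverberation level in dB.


RL = SL - 2*TL + Sb + 10*log10(A) = 219 - 2*79 + (-19) + 30 = 72

72 dB


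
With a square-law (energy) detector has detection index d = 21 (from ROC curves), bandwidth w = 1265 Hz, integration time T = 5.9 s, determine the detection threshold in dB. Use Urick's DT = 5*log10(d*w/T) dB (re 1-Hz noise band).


DT = 5*log10(d*w/T) = 5*log10(21 * 1265 / 5.9) = 5*log10(4502.54) = 18.27

18.27 dB


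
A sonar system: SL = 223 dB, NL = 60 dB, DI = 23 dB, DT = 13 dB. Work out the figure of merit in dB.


173 dB


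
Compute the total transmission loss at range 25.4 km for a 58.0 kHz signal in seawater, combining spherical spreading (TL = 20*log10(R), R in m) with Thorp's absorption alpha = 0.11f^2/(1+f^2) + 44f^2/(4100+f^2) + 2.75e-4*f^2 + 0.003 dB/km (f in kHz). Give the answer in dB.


Step 1 (Thorp): alpha = 0.11*3364.0/(1+3364.0) + 44*3364.0/(4100+3364.0) + 2.75e-4*3364.0 + 0.003 = 20.8687 dB/km
Step 2: TL_spread = 20*log10(25400) = 88.1 dB
Step 3: TL_abs = alpha*R = 20.8687 * 25.4 = 530.06 dB
Step 4: TL_total = 88.1 + 530.06 = 618.16

618.16 dB


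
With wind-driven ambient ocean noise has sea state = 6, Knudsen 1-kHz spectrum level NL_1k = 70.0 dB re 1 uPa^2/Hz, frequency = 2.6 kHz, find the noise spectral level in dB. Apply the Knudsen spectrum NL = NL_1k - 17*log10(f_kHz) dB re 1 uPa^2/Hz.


NL = NL_1k - 17*log10(f_kHz) = 70.0 - 17*log10(2.6) = 70.0 - (7.05) = 62.95

62.95 dB


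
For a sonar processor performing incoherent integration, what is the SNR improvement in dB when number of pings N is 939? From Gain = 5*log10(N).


Gain = 5*log10(939) = 14.86

14.86 dB


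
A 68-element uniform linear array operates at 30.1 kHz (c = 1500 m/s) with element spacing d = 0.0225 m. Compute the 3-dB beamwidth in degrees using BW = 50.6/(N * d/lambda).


Step 1: lambda = 1500/30100 = 0.04983 m
Step 2: d/lambda = 0.0225/0.04983 = 0.4515
Step 3: BW = 50.6/(N * d/lambda) = 50.6/(68 * 0.4515) = 1.65

1.65 deg


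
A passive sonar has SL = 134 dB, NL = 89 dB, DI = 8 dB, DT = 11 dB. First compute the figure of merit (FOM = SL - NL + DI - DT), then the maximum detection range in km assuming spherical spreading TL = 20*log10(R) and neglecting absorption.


Step 1: FOM = SL - NL + DI - DT = 134 - 89 + 8 - 11 = 42 dB
Step 2: at max range FOM = TL = 20*log10(R), so R = 10^(42/20) = 125.89 m = 0.13 km

0.13 km


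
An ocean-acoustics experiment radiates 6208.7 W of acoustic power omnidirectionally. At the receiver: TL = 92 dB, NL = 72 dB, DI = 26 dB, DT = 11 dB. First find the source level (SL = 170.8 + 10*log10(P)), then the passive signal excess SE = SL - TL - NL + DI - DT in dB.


Step 1: SL = 170.8 + 10*log10(6208.7) = 208.73 dB
Step 2: SE = SL - TL - NL + DI - DT = 208.73 - 92 - 72 + 26 - 11 = 59.73

59.73 dB


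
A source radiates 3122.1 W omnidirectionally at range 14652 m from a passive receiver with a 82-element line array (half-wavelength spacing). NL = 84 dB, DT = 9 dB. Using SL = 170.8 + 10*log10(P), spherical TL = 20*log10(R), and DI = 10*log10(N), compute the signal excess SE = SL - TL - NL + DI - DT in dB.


Step 1: SL = 170.8 + 10*log10(3122.1) = 205.74 dB
Step 2: TL = 20*log10(14652) = 83.32 dB
Step 3: DI = 10*log10(82) = 19.14 dB
Step 4: SE = SL - TL - NL + DI - DT = 205.74 - 83.32 - 84 + 19.14 - 9 = 48.56

48.56 dB


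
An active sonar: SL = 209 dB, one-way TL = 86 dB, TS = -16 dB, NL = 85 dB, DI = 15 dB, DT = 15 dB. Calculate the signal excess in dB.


-64 dB


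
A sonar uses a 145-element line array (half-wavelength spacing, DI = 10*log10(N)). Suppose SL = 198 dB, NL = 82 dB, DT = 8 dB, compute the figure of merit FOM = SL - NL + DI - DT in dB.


Step 1: DI = 10*log10(145) = 21.61 dB
Step 2: FOM = SL - NL + DI - DT = 198 - 82 + 21.61 - 8 = 129.61

129.61 dB


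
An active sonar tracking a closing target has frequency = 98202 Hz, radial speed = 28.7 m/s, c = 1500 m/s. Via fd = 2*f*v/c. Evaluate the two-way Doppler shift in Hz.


3757.86 Hz


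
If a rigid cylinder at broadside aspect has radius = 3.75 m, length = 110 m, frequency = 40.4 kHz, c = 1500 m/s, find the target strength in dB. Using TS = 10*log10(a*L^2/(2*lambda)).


57.86 dB


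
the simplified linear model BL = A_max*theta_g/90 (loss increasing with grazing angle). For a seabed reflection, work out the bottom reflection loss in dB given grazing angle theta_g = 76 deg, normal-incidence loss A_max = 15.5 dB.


BL = A_max * theta_g / 90 = 15.5 * 76 / 90 = 13.09

13.09 dB


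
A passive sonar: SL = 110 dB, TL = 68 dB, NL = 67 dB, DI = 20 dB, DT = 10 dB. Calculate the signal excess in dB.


SE = SL - TL - NL + DI - DT = 110 - 68 - 67 + 20 - 10 = -15

-15 dB


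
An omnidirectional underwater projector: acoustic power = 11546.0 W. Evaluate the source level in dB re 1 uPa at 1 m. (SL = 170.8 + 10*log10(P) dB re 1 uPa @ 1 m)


SL = 170.8 + 10*log10(11546.0) = 170.8 + 40.62 = 211.42

211.42 dB


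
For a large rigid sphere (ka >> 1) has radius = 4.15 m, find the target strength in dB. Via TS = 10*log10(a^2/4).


6.34 dB


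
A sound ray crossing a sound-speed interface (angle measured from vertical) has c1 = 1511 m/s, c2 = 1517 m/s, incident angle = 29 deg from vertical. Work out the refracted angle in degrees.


sin(theta2) = (c2/c1)*sin(theta1) = (1517/1511)*sin(29 deg) = 0.48673
theta2 = arcsin(0.48673) = 29.13

29.13 deg


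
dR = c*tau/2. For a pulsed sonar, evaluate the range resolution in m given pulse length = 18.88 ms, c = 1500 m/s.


dR = c*tau/2 = 1500 * 18.88e-3 / 2 = 14.16

14.16 m


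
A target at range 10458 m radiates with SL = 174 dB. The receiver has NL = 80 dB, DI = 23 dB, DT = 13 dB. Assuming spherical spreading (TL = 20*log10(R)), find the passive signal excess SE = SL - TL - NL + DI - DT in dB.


23.61 dB


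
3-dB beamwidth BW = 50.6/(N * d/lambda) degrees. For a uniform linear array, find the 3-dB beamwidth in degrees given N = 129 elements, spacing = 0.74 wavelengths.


BW = 50.6 / (129 * 0.74) = 50.6 / 95.46 = 0.53

0.53 deg


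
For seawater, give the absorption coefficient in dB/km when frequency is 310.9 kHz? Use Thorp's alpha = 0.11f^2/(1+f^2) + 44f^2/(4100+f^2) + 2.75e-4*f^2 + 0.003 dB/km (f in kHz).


68.904 dB/km


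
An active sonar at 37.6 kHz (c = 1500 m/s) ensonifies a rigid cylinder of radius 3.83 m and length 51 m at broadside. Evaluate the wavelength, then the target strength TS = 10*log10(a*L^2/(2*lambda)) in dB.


Step 1: lambda = c/f = 1500/37600 = 0.03989 m
Step 2: TS = 10*log10(a*L^2/(2*lambda)) = 10*log10(3.83*51^2/(2*0.03989)) = 50.96

50.96 dB


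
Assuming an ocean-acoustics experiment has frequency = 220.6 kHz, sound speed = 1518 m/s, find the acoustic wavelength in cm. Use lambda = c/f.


lambda = c/f = 1518 / 220600 = 0.0069 m = 0.69 cm

0.69 cm


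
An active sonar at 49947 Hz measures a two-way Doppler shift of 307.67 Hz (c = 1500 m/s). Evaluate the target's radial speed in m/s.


From fd = 2*f*v/c, v = c*fd/(2*f) = 1500 * 307.67 / (2*49947) = 4.62

4.62 m/s


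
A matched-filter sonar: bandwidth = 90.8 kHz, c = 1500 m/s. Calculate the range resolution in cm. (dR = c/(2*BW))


0.83 cm


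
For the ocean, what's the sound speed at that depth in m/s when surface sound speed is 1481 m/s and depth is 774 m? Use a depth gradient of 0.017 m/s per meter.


c = 1481 + 0.017 * 774 = 1494.158

1494.158 m/s


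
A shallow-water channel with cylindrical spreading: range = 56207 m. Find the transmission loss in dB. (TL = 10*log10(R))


47.5 dB


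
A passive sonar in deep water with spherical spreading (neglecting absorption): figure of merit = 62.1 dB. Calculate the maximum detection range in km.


1.27 km


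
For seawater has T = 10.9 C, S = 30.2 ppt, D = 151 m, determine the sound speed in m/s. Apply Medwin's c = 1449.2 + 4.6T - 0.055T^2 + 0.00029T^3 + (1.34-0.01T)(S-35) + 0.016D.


c = 1449.2 + 4.6*10.9 - 0.055*10.9^2 + 0.00029*10.9^3 + (1.34 - 0.01*10.9)*(30.2 - 35) + 0.016*151 = 1489.69

1489.69 m/s


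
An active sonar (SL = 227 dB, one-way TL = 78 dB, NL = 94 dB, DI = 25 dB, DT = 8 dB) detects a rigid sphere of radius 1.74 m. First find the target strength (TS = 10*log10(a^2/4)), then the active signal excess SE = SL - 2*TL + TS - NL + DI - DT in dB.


Step 1: TS = 10*log10(1.74^2/4) = -1.21 dB
Step 2: SE = SL - 2*TL + TS - NL + DI - DT = 227 - 2*78 + (-1.21) - 94 + 25 - 8 = -7.21

-7.21 dB


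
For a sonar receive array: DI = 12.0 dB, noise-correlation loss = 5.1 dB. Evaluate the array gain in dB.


AG = DI - L_corr = 12.0 - 5.1 = 6.9

6.9 dB


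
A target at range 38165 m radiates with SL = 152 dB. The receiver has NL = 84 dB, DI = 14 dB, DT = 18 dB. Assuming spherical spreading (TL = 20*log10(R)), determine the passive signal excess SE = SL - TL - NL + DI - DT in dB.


Step 1: TL = 20*log10(38165) = 91.63 dB
Step 2: SE = 152 - 91.63 - 84 + 14 - 18 = -27.63

-27.63 dB


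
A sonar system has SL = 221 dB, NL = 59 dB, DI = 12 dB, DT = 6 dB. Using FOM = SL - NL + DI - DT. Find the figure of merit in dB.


168 dB


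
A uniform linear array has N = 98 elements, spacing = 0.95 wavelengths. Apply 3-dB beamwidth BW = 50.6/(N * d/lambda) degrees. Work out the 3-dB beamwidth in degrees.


BW = 50.6 / (98 * 0.95) = 50.6 / 93.1 = 0.54

0.54 deg


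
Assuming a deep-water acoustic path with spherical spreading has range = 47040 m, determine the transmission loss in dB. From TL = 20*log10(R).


93.45 dB


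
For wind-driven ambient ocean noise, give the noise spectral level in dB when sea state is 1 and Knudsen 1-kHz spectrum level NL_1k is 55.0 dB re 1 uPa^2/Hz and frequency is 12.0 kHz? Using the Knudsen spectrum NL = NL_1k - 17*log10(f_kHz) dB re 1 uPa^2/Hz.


NL = NL_1k - 17*log10(f_kHz) = 55.0 - 17*log10(12.0) = 55.0 - (18.35) = 36.65

36.65 dB


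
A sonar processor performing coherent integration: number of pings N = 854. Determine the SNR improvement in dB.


29.31 dB


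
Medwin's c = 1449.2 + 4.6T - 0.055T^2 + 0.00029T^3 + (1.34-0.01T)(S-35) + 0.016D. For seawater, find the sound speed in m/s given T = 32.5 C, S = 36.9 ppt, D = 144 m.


1554.79 m/s


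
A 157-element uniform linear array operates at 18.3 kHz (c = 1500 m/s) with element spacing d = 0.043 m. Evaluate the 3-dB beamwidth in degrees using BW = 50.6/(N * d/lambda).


Step 1: lambda = 1500/18300 = 0.08197 m
Step 2: d/lambda = 0.043/0.08197 = 0.5246
Step 3: BW = 50.6/(N * d/lambda) = 50.6/(157 * 0.5246) = 0.61

0.61 deg


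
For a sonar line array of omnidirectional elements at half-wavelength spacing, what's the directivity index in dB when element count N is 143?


21.55 dB


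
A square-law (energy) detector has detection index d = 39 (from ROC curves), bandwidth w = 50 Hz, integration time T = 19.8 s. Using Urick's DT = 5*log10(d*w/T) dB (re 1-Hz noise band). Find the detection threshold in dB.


DT = 5*log10(d*w/T) = 5*log10(39 * 50 / 19.8) = 5*log10(98.48) = 9.97

9.97 dB


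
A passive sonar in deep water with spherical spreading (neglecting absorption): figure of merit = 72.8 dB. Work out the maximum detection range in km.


4.37 km


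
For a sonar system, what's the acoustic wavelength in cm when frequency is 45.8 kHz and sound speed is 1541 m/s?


lambda = c/f = 1541 / 45800 = 0.0336 m = 3.36 cm

3.36 cm


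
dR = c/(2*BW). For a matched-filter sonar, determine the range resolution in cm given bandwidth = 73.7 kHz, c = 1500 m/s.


1.02 cm


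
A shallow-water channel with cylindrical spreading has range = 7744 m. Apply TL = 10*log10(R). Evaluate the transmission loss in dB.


38.89 dB


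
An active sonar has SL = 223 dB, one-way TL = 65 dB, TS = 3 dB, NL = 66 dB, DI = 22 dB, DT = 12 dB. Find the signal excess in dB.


SE = SL - 2*TL + TS - NL + DI - DT = 223 - 2*65 + (3) - 66 + 22 - 12 = 40

40 dB


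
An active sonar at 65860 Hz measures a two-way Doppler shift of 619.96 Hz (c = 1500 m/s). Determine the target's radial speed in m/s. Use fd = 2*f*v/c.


From fd = 2*f*v/c, v = c*fd/(2*f) = 1500 * 619.96 / (2*65860) = 7.06

7.06 m/s


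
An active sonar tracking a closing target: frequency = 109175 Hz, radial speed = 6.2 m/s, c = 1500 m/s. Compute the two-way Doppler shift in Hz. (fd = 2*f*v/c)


fd = 2*f*v/c = 2 * 109175 * 6.2 / 1500 = 902.51

902.51 Hz


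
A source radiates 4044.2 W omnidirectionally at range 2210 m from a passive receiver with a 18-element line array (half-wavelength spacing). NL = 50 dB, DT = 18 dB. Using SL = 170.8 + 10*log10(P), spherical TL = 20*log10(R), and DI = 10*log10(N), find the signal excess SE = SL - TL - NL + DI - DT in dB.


Step 1: SL = 170.8 + 10*log10(4044.2) = 206.87 dB
Step 2: TL = 20*log10(2210) = 66.89 dB
Step 3: DI = 10*log10(18) = 12.55 dB
Step 4: SE = SL - TL - NL + DI - DT = 206.87 - 66.89 - 50 + 12.55 - 18 = 84.53

84.53 dB


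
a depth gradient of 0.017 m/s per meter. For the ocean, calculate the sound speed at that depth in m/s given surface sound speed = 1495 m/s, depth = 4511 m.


1571.687 m/s


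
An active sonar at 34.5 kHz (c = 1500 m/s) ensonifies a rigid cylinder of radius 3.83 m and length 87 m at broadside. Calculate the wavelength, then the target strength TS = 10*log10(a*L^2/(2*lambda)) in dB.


Step 1: lambda = c/f = 1500/34500 = 0.04348 m
Step 2: TS = 10*log10(a*L^2/(2*lambda)) = 10*log10(3.83*87^2/(2*0.04348)) = 55.23

55.23 dB


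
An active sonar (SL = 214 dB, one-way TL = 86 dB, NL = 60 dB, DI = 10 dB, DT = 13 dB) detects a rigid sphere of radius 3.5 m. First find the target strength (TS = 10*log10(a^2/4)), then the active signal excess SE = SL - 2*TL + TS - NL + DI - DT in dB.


Step 1: TS = 10*log10(3.5^2/4) = 4.86 dB
Step 2: SE = SL - 2*TL + TS - NL + DI - DT = 214 - 2*86 + (4.86) - 60 + 10 - 13 = -16.14

-16.14 dB


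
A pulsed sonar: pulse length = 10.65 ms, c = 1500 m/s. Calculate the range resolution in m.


7.9875 m


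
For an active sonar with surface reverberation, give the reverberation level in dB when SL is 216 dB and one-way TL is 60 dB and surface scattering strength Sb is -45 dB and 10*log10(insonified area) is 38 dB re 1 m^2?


RL = SL - 2*TL + Sb + 10*log10(A) = 216 - 2*60 + (-45) + 38 = 89

89 dB


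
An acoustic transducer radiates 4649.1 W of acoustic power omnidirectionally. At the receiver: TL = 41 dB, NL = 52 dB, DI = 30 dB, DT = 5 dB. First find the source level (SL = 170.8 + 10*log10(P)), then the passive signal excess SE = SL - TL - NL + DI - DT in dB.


Step 1: SL = 170.8 + 10*log10(4649.1) = 207.47 dB
Step 2: SE = SL - TL - NL + DI - DT = 207.47 - 41 - 52 + 30 - 5 = 139.47

139.47 dB


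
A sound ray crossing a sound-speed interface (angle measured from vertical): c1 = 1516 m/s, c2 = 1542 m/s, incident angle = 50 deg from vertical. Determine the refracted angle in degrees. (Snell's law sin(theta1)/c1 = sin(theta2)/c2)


51.19 deg


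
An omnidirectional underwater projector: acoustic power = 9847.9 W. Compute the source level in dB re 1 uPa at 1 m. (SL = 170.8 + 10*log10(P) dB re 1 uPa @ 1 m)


SL = 170.8 + 10*log10(9847.9) = 170.8 + 39.93 = 210.73

210.73 dB


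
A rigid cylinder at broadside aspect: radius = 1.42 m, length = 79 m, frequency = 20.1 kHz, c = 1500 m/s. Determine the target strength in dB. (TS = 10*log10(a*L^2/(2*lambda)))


lambda = 1500/20100 = 0.07463 m
TS = 10*log10(1.42*79^2/(2*0.07463)) = 47.74

47.74 dB


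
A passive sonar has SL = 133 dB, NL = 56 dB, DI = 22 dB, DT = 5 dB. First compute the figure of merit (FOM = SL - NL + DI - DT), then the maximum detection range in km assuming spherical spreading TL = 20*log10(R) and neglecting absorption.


Step 1: FOM = SL - NL + DI - DT = 133 - 56 + 22 - 5 = 94 dB
Step 2: at max range FOM = TL = 20*log10(R), so R = 10^(94/20) = 50118.72 m = 50.12 km

50.12 km


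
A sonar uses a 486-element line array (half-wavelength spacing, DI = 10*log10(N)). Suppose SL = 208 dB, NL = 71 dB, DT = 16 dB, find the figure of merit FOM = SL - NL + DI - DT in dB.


Step 1: DI = 10*log10(486) = 26.87 dB
Step 2: FOM = SL - NL + DI - DT = 208 - 71 + 26.87 - 16 = 147.87

147.87 dB


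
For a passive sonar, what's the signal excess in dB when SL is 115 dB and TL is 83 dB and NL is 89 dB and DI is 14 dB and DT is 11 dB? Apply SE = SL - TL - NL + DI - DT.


-54 dB


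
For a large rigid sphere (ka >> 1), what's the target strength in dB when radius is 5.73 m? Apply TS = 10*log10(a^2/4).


TS = 10*log10(5.73^2 / 4) = 10*log10(8.208225) = 9.14

9.14 dB


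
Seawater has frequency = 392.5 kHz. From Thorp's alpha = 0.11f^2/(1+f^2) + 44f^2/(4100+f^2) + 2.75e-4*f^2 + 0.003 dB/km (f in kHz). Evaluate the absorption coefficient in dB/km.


f^2 = 154056.25
alpha = 0.11*154056.25/(1+154056.25) + 44*154056.25/(4100+154056.25) + 2.75e-4*154056.25 + 0.003 = 85.338

85.338 dB/km


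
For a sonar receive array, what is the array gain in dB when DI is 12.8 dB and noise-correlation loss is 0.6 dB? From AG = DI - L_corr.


AG = DI - L_corr = 12.8 - 0.6 = 12.2

12.2 dB


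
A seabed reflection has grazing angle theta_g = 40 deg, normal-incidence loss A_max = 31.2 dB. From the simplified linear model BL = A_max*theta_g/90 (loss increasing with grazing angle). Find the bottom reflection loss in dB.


13.87 dB


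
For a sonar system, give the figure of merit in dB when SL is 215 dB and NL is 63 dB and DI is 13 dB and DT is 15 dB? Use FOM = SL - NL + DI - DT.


150 dB


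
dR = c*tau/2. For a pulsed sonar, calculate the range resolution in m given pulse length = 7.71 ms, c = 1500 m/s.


dR = c*tau/2 = 1500 * 7.71e-3 / 2 = 5.7825

5.7825 m


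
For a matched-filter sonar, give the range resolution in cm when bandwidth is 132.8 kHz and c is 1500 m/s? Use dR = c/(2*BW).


0.56 cm


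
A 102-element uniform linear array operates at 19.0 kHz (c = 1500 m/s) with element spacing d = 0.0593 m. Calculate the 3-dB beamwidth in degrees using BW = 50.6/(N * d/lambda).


Step 1: lambda = 1500/19000 = 0.07895 m
Step 2: d/lambda = 0.0593/0.07895 = 0.7511
Step 3: BW = 50.6/(N * d/lambda) = 50.6/(102 * 0.7511) = 0.66

0.66 deg


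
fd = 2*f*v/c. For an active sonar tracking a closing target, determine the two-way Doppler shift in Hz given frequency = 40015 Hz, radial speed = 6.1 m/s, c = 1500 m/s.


325.46 Hz


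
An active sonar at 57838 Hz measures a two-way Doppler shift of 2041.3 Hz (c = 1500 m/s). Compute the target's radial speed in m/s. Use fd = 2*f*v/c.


From fd = 2*f*v/c, v = c*fd/(2*f) = 1500 * 2041.3 / (2*57838) = 26.47

26.47 m/s


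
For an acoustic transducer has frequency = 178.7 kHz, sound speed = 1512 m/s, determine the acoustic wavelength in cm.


lambda = c/f = 1512 / 178700 = 0.0085 m = 0.85 cm

0.85 cm


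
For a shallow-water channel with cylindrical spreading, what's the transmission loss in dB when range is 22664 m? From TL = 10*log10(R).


TL = 10*log10(22664) = 43.55

43.55 dB


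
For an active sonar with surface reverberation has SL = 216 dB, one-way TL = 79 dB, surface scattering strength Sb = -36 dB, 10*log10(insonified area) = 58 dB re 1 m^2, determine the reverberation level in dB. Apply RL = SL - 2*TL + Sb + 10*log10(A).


80 dB


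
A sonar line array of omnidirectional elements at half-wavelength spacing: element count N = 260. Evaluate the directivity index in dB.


DI = 10*log10(260) = 24.15

24.15 dB


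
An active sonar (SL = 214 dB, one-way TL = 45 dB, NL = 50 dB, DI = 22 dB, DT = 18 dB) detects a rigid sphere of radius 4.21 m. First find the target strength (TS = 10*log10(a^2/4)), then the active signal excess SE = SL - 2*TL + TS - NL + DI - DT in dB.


Step 1: TS = 10*log10(4.21^2/4) = 6.47 dB
Step 2: SE = SL - 2*TL + TS - NL + DI - DT = 214 - 2*45 + (6.47) - 50 + 22 - 18 = 84.47

84.47 dB


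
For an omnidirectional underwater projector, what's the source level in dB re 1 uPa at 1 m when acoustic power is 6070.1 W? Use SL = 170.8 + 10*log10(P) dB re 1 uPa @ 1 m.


SL = 170.8 + 10*log10(6070.1) = 170.8 + 37.83 = 208.63

208.63 dB


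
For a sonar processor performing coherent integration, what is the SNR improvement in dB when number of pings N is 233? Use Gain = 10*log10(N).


Gain = 10*log10(233) = 23.67

23.67 dB


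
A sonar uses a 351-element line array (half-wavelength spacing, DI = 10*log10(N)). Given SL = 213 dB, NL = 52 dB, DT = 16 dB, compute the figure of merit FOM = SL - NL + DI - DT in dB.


Step 1: DI = 10*log10(351) = 25.45 dB
Step 2: FOM = SL - NL + DI - DT = 213 - 52 + 25.45 - 16 = 170.45

170.45 dB


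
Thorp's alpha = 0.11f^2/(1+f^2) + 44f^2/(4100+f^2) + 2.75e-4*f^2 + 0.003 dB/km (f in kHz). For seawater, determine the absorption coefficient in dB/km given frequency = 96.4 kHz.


f^2 = 9292.96
alpha = 0.11*9292.96/(1+9292.96) + 44*9292.96/(4100+9292.96) + 2.75e-4*9292.96 + 0.003 = 33.199

33.199 dB/km


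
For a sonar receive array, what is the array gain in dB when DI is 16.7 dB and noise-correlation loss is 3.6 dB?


AG = DI - L_corr = 16.7 - 3.6 = 13.1

13.1 dB


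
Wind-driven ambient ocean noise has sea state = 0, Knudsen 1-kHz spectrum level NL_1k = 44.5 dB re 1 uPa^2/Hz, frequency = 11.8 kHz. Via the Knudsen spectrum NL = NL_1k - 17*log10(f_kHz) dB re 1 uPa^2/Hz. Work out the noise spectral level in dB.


26.28 dB


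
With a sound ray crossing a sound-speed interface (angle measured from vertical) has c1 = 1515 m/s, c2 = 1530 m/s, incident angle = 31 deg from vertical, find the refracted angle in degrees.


sin(theta2) = (c2/c1)*sin(theta1) = (1530/1515)*sin(31 deg) = 0.52014
theta2 = arcsin(0.52014) = 31.34

31.34 deg


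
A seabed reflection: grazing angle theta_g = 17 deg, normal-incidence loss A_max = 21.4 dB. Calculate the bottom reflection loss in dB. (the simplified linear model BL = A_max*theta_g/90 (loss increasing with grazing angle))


4.04 dB
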